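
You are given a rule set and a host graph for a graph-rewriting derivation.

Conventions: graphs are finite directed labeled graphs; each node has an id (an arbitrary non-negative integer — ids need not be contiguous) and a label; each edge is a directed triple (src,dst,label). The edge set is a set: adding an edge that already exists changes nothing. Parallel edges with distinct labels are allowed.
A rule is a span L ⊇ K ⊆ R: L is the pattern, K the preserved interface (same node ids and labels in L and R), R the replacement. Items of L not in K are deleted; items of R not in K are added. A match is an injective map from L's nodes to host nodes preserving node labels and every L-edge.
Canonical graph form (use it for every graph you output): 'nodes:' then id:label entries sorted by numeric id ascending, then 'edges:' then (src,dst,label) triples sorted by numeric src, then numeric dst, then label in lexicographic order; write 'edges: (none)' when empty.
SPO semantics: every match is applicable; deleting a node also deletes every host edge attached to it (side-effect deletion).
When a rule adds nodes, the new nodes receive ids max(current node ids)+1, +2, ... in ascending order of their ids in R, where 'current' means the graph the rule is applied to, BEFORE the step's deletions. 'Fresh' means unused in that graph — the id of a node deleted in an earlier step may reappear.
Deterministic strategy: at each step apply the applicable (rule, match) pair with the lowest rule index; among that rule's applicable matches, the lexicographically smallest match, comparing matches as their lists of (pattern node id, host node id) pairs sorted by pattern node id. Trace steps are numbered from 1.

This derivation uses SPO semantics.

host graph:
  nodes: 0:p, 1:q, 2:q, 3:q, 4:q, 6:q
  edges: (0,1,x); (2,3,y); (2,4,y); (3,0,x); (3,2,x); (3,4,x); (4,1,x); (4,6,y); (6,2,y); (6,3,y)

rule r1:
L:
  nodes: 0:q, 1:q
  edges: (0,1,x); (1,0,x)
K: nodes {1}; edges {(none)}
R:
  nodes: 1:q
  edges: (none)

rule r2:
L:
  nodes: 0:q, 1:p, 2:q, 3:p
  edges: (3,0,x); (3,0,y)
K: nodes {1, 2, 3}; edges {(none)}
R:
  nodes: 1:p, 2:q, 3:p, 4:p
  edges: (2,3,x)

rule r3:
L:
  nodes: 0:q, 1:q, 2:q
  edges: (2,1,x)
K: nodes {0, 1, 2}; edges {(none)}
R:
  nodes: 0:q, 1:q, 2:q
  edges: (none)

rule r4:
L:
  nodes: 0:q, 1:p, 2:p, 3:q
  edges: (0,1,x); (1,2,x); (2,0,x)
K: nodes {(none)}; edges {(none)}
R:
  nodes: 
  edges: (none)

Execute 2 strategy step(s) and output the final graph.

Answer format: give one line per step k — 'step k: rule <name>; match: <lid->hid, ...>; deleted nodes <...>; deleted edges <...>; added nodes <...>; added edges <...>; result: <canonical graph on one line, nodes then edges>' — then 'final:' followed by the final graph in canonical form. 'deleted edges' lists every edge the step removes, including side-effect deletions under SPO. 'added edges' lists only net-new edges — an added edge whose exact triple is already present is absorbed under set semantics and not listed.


step 1: rule r3; match: 0->1, 1->2, 2->3; deleted nodes (none); deleted edges (3,2,x); added nodes (none); added edges (none); result: nodes: 0:p, 1:q, 2:q, 3:q, 4:q, 6:q edges: (0,1,x); (2,3,y); (2,4,y); (3,0,x); (3,4,x); (4,1,x); (4,6,y); (6,2,y); (6,3,y)
step 2: rule r3; match: 0->1, 1->4, 2->3; deleted nodes (none); deleted edges (3,4,x); added nodes (none); added edges (none); result: nodes: 0:p, 1:q, 2:q, 3:q, 4:q, 6:q edges: (0,1,x); (2,3,y); (2,4,y); (3,0,x); (4,1,x); (4,6,y); (6,2,y); (6,3,y)
final:
nodes: 0:p, 1:q, 2:q, 3:q, 4:q, 6:q
edges: (0,1,x); (2,3,y); (2,4,y); (3,0,x); (4,1,x); (4,6,y); (6,2,y); (6,3,y)


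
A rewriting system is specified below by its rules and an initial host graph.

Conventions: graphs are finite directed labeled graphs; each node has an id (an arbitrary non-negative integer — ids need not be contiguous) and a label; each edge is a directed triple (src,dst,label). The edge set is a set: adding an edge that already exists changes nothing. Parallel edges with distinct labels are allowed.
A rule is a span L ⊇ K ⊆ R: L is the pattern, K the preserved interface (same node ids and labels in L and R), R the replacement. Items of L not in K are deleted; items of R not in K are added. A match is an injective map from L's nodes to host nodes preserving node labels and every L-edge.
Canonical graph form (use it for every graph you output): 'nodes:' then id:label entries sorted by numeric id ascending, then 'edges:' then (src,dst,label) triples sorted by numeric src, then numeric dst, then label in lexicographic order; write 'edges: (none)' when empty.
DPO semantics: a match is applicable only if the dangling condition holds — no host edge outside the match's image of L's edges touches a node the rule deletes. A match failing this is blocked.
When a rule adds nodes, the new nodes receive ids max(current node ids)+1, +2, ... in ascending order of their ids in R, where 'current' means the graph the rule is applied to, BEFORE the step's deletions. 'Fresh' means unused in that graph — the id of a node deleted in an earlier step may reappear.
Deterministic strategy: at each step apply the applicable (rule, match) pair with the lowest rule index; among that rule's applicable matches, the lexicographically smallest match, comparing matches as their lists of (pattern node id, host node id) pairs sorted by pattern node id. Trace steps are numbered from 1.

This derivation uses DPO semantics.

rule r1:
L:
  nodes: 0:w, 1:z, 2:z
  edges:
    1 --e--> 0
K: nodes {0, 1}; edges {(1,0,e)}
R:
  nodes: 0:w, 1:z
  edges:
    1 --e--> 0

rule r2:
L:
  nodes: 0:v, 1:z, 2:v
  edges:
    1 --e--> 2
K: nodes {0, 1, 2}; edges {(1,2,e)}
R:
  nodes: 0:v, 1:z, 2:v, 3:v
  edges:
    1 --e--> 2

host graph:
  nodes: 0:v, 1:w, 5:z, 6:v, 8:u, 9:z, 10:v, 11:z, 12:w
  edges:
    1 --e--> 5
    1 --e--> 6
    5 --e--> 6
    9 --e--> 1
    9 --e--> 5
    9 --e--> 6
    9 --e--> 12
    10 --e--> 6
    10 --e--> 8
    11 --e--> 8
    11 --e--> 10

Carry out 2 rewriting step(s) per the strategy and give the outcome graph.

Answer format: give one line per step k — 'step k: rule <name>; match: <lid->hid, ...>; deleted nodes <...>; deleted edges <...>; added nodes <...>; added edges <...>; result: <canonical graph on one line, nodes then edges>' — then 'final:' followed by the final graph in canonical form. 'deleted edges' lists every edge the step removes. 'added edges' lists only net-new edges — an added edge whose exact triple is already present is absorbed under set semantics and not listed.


step 1: rule r2; match: 0->0, 1->5, 2->6; deleted nodes (none); deleted edges (none); added nodes 13; added edges (none); result: nodes: 0:v, 1:w, 5:z, 6:v, 8:u, 9:z, 10:v, 11:z, 12:w, 13:v edges: (1,5,e); (1,6,e); (5,6,e); (9,1,e); (9,5,e); (9,6,e); (9,12,e); (10,6,e); (10,8,e); (11,8,e); (11,10,e)
step 2: rule r2; match: 0->0, 1->5, 2->6; deleted nodes (none); deleted edges (none); added nodes 14; added edges (none); result: nodes: 0:v, 1:w, 5:z, 6:v, 8:u, 9:z, 10:v, 11:z, 12:w, 13:v, 14:v edges: (1,5,e); (1,6,e); (5,6,e); (9,1,e); (9,5,e); (9,6,e); (9,12,e); (10,6,e); (10,8,e); (11,8,e); (11,10,e)
final:
nodes: 0:v, 1:w, 5:z, 6:v, 8:u, 9:z, 10:v, 11:z, 12:w, 13:v, 14:v
edges: (1,5,e); (1,6,e); (5,6,e); (9,1,e); (9,5,e); (9,6,e); (9,12,e); (10,6,e); (10,8,e); (11,8,e); (11,10,e)


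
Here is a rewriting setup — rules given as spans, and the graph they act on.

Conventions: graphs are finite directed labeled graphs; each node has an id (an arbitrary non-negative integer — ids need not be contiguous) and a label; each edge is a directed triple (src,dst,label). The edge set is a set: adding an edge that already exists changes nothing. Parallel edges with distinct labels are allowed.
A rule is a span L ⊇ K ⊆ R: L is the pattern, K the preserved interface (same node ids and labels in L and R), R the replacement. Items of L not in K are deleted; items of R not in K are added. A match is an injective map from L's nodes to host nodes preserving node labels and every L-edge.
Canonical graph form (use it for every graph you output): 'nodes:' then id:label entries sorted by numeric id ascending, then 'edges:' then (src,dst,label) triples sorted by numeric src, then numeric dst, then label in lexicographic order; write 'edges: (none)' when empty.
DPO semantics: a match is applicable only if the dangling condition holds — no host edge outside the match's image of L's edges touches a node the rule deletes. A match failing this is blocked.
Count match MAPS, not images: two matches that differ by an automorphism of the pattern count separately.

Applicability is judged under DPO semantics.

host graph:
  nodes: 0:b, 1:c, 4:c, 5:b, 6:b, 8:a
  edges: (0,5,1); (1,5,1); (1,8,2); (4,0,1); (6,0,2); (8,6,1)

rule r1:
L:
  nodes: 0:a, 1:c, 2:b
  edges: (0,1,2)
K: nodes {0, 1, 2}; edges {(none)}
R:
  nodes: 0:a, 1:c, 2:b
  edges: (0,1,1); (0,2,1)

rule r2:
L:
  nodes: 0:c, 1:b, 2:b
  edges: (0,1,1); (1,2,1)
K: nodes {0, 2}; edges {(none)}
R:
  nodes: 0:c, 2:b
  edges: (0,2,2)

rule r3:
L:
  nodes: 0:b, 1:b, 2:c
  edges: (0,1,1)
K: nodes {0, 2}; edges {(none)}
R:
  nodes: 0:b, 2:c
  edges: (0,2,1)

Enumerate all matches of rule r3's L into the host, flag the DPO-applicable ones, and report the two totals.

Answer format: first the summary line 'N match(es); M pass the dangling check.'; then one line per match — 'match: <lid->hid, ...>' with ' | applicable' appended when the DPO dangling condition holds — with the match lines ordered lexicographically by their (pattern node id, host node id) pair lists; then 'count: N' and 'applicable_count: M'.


2 match(es); 0 pass the dangling check.
match: 0->0, 1->5, 2->1
match: 0->0, 1->5, 2->4
count: 2
applicable_count: 0


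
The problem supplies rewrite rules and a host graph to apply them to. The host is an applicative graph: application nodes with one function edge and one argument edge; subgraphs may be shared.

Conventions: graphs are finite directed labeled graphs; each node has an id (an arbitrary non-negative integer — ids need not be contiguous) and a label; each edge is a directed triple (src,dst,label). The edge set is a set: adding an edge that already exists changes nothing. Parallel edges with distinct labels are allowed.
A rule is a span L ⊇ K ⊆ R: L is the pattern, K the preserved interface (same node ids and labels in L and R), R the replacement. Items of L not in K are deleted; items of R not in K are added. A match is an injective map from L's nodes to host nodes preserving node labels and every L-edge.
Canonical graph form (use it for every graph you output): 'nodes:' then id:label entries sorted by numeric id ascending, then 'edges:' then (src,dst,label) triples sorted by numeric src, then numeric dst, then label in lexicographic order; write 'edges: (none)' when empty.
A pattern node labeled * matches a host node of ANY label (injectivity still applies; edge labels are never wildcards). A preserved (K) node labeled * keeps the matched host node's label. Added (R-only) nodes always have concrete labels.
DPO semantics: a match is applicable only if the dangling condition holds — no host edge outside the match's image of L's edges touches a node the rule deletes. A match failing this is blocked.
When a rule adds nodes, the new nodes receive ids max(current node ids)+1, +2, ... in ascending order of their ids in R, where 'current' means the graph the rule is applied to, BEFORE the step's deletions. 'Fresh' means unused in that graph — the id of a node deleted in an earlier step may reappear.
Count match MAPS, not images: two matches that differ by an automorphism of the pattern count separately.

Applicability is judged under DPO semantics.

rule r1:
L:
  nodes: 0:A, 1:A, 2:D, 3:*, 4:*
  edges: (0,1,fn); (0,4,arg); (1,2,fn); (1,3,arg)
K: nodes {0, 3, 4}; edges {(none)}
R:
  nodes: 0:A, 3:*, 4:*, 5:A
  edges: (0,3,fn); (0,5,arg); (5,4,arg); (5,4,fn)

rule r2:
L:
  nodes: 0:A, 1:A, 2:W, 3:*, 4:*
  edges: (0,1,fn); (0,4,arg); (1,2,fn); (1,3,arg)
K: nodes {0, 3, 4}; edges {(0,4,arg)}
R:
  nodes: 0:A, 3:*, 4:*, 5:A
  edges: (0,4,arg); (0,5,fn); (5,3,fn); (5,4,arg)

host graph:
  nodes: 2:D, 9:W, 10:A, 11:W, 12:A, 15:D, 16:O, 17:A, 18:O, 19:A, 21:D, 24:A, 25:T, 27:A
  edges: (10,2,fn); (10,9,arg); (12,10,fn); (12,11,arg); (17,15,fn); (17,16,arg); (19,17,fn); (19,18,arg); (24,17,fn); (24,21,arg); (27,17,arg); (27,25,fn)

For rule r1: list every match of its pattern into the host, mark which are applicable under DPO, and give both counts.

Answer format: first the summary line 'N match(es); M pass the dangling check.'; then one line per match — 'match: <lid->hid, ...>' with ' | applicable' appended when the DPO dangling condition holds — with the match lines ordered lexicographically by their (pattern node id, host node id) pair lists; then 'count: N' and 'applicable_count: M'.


3 match(es); 1 pass the dangling check.
match: 0->12, 1->10, 2->2, 3->9, 4->11 | applicable
match: 0->19, 1->17, 2->15, 3->16, 4->18
match: 0->24, 1->17, 2->15, 3->16, 4->21
count: 3
applicable_count: 1


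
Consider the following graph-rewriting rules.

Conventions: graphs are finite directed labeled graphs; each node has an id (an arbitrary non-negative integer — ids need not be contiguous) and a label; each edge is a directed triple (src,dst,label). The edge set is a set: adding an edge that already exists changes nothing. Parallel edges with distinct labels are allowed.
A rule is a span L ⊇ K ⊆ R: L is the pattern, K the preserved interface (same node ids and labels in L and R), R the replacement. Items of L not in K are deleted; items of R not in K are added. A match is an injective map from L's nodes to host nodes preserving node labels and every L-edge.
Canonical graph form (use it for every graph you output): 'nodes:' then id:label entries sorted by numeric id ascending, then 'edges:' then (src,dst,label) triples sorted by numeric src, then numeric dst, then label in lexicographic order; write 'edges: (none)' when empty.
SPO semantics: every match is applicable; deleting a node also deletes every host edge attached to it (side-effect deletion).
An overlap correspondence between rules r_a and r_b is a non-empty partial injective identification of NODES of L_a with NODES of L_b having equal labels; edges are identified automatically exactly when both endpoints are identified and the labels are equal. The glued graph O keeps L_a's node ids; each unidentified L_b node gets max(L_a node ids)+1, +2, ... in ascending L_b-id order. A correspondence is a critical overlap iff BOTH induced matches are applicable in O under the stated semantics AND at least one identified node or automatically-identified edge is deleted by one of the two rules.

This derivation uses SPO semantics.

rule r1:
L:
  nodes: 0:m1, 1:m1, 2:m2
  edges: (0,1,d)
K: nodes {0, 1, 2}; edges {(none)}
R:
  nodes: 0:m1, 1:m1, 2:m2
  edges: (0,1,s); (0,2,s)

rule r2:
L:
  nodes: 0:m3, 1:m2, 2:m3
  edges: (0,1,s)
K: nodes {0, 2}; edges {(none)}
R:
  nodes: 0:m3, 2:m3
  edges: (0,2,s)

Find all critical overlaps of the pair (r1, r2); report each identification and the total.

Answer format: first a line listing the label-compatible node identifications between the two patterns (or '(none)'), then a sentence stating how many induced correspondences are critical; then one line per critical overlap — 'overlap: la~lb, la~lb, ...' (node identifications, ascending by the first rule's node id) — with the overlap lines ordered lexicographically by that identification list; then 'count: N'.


label-compatible node identifications between L(r1) and L(r2): 2~1
1 of the induced correspondences is a critical overlap of r1 and r2.
overlap: 2~1
count: 1


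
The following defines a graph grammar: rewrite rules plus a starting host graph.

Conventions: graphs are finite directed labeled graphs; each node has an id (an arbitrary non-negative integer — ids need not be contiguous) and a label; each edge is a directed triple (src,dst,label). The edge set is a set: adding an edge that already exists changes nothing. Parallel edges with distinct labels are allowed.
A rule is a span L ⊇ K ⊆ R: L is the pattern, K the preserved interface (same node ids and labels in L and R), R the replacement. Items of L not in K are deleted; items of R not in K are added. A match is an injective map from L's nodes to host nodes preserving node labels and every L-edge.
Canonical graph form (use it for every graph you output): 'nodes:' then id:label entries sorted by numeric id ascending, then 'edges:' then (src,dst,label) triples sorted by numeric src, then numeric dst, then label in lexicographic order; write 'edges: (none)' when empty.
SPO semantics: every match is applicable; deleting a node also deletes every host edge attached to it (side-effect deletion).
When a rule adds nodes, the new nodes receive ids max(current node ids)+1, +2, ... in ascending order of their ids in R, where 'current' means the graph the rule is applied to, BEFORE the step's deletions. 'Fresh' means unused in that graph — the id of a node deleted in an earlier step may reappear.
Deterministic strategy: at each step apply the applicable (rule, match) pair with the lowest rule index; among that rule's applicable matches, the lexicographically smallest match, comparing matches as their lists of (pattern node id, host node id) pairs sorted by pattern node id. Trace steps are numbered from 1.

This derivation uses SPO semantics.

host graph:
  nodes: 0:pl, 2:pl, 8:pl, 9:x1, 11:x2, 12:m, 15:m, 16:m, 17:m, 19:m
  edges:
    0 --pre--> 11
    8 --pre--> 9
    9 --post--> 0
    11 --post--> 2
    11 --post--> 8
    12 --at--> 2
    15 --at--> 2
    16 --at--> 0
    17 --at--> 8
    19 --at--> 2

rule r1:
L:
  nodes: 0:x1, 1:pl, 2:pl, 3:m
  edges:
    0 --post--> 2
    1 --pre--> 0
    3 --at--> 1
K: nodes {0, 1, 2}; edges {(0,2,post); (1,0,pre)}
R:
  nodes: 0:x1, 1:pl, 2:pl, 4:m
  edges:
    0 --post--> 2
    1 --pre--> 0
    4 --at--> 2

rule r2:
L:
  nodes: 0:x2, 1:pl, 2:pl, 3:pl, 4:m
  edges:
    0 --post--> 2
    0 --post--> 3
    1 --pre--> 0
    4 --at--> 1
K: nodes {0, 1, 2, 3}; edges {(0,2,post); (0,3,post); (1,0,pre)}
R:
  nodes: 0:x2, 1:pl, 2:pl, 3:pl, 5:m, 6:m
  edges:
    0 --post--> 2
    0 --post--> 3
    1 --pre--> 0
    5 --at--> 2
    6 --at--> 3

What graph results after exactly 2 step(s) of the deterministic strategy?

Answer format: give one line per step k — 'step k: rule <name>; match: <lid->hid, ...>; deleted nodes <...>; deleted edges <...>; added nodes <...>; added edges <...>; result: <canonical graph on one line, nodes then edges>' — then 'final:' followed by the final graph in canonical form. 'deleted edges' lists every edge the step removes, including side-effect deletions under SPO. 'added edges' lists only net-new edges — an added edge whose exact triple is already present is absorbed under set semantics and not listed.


step 1: rule r1; match: 0->9, 1->8, 2->0, 3->17; deleted nodes 17; deleted edges (17,8,at); added nodes 20; added edges (20,0,at); result: nodes: 0:pl, 2:pl, 8:pl, 9:x1, 11:x2, 12:m, 15:m, 16:m, 19:m, 20:m edges: (0,11,pre); (8,9,pre); (9,0,post); (11,2,post); (11,8,post); (12,2,at); (15,2,at); (16,0,at); (19,2,at); (20,0,at)
step 2: rule r2; match: 0->11, 1->0, 2->2, 3->8, 4->16; deleted nodes 16; deleted edges (16,0,at); added nodes 21, 22; added edges (21,2,at); (22,8,at); result: nodes: 0:pl, 2:pl, 8:pl, 9:x1, 11:x2, 12:m, 15:m, 19:m, 20:m, 21:m, 22:m edges: (0,11,pre); (8,9,pre); (9,0,post); (11,2,post); (11,8,post); (12,2,at); (15,2,at); (19,2,at); (20,0,at); (21,2,at); (22,8,at)
final:
nodes: 0:pl, 2:pl, 8:pl, 9:x1, 11:x2, 12:m, 15:m, 19:m, 20:m, 21:m, 22:m
edges: (0,11,pre); (8,9,pre); (9,0,post); (11,2,post); (11,8,post); (12,2,at); (15,2,at); (19,2,at); (20,0,at); (21,2,at); (22,8,at)


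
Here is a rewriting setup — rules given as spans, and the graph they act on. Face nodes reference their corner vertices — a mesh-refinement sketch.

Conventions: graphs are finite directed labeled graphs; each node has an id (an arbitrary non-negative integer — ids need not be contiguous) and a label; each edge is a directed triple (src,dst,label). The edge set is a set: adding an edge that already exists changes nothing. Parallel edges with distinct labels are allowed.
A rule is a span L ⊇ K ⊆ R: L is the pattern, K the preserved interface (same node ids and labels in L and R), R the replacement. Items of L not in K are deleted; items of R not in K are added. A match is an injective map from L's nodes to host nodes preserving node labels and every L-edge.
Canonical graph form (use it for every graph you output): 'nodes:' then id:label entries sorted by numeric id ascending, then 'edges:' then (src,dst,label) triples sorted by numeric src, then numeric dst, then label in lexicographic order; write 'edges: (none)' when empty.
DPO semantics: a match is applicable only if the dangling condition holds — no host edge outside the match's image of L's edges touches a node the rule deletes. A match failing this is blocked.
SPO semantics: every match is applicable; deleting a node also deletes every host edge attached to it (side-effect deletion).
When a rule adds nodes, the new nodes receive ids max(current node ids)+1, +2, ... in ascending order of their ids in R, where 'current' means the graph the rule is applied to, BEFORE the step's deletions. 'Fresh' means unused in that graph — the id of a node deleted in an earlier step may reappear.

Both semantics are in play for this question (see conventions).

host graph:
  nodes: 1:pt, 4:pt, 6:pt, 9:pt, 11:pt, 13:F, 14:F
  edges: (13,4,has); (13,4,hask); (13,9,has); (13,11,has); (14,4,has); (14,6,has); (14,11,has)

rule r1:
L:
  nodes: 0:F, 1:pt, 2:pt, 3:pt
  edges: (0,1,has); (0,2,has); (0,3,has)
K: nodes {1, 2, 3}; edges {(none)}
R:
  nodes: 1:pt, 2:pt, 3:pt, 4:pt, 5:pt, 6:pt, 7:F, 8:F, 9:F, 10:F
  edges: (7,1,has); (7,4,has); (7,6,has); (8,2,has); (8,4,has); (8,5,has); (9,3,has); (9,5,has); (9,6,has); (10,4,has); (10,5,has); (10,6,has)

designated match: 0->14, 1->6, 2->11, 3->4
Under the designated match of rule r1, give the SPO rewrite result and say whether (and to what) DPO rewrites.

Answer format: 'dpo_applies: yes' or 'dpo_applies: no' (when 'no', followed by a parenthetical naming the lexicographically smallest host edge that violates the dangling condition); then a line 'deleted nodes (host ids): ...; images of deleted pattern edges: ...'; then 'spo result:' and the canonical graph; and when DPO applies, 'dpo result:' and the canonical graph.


dpo_applies: yes
deleted nodes (host ids): 14; images of deleted pattern edges: (14,4,has); (14,6,has); (14,11,has)
spo result:
nodes: 1:pt, 4:pt, 6:pt, 9:pt, 11:pt, 13:F, 15:pt, 16:pt, 17:pt, 18:F, 19:F, 20:F, 21:F
edges: (13,4,has); (13,4,hask); (13,9,has); (13,11,has); (18,6,has); (18,15,has); (18,17,has); (19,11,has); (19,15,has); (19,16,has); (20,4,has); (20,16,has); (20,17,has); (21,15,has); (21,16,has); (21,17,has)
dpo result:
nodes: 1:pt, 4:pt, 6:pt, 9:pt, 11:pt, 13:F, 15:pt, 16:pt, 17:pt, 18:F, 19:F, 20:F, 21:F
edges: (13,4,has); (13,4,hask); (13,9,has); (13,11,has); (18,6,has); (18,15,has); (18,17,has); (19,11,has); (19,15,has); (19,16,has); (20,4,has); (20,16,has); (20,17,has); (21,15,has); (21,16,has); (21,17,has)


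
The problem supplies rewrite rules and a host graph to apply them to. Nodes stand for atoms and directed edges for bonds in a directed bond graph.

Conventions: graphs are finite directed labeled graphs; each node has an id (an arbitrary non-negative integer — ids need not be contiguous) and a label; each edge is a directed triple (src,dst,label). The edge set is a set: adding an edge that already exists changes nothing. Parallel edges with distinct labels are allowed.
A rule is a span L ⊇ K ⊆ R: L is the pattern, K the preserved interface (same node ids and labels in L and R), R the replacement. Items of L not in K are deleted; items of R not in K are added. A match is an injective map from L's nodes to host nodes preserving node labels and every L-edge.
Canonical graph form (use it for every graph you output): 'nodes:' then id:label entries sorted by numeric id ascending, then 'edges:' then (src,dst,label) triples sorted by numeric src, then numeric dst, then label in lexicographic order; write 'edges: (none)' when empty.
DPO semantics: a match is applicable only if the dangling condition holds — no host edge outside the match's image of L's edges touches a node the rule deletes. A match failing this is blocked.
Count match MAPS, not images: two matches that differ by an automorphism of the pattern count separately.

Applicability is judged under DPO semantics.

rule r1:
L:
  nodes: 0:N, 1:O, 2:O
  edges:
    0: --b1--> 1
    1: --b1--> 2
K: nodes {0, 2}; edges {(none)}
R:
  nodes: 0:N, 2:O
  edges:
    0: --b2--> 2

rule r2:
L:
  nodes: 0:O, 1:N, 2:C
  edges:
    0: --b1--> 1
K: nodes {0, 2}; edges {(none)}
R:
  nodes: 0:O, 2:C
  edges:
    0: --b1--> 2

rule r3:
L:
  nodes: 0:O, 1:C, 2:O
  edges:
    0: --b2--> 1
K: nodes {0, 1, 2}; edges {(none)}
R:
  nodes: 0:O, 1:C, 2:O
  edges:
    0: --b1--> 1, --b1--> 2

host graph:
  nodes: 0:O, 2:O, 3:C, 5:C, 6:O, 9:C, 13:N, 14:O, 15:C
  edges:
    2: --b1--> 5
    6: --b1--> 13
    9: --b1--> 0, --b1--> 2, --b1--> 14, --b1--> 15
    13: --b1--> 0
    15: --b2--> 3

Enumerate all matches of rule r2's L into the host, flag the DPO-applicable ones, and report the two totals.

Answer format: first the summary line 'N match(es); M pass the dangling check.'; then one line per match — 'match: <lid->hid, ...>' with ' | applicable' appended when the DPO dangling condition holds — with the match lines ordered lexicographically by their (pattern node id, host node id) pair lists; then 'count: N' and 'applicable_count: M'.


4 match(es); 0 pass the dangling check.
match: 0->6, 1->13, 2->3
match: 0->6, 1->13, 2->5
match: 0->6, 1->13, 2->9
match: 0->6, 1->13, 2->15
count: 4
applicable_count: 0


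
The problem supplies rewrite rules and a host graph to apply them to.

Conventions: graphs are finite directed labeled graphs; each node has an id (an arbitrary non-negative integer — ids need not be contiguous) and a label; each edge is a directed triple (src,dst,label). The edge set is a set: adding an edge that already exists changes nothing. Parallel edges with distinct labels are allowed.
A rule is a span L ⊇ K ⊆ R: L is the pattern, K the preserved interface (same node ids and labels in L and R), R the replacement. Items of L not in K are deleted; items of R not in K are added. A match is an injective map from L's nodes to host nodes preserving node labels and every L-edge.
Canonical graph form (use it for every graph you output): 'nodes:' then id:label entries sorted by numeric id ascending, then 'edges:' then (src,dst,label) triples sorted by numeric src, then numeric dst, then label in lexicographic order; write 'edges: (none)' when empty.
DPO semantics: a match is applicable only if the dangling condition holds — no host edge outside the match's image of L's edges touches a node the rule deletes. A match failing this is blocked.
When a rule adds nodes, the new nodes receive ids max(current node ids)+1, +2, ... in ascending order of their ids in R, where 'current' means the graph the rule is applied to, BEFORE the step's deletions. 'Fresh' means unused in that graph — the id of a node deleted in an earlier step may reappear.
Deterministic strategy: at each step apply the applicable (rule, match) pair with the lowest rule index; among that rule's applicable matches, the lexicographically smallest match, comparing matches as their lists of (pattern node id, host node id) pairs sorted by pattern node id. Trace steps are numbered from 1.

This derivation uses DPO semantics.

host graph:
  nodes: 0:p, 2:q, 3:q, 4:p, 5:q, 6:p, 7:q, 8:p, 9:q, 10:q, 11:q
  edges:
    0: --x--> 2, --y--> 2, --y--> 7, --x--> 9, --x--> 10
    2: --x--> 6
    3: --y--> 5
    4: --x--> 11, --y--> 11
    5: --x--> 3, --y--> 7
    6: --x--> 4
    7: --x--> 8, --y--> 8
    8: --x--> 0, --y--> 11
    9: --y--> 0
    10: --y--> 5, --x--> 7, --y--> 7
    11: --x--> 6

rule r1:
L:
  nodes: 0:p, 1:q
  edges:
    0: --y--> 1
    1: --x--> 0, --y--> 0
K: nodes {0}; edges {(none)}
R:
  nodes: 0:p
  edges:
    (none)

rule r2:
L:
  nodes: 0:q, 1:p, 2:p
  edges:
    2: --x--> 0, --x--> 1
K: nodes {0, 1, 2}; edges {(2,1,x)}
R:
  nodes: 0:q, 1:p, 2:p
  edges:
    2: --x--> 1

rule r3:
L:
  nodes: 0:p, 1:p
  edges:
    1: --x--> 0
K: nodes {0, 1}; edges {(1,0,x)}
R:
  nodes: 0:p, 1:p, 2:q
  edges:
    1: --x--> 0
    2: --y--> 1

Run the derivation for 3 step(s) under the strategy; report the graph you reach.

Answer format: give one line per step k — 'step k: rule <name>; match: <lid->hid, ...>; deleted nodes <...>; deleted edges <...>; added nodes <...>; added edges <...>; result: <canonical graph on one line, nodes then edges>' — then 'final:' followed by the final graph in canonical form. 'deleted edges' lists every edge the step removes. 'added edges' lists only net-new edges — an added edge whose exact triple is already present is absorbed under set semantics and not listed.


step 1: rule r3; match: 0->0, 1->8; deleted nodes (none); deleted edges (none); added nodes 12; added edges (12,8,y); result: nodes: 0:p, 2:q, 3:q, 4:p, 5:q, 6:p, 7:q, 8:p, 9:q, 10:q, 11:q, 12:q edges: (0,2,x); (0,2,y); (0,7,y); (0,9,x); (0,10,x); (2,6,x); (3,5,y); (4,11,x); (4,11,y); (5,3,x); (5,7,y); (6,4,x); (7,8,x); (7,8,y); (8,0,x); (8,11,y); (9,0,y); (10,5,y); (10,7,x); (10,7,y); (11,6,x); (12,8,y)
step 2: rule r3; match: 0->0, 1->8; deleted nodes (none); deleted edges (none); added nodes 13; added edges (13,8,y); result: nodes: 0:p, 2:q, 3:q, 4:p, 5:q, 6:p, 7:q, 8:p, 9:q, 10:q, 11:q, 12:q, 13:q edges: (0,2,x); (0,2,y); (0,7,y); (0,9,x); (0,10,x); (2,6,x); (3,5,y); (4,11,x); (4,11,y); (5,3,x); (5,7,y); (6,4,x); (7,8,x); (7,8,y); (8,0,x); (8,11,y); (9,0,y); (10,5,y); (10,7,x); (10,7,y); (11,6,x); (12,8,y); (13,8,y)
step 3: rule r3; match: 0->0, 1->8; deleted nodes (none); deleted edges (none); added nodes 14; added edges (14,8,y); result: nodes: 0:p, 2:q, 3:q, 4:p, 5:q, 6:p, 7:q, 8:p, 9:q, 10:q, 11:q, 12:q, 13:q, 14:q edges: (0,2,x); (0,2,y); (0,7,y); (0,9,x); (0,10,x); (2,6,x); (3,5,y); (4,11,x); (4,11,y); (5,3,x); (5,7,y); (6,4,x); (7,8,x); (7,8,y); (8,0,x); (8,11,y); (9,0,y); (10,5,y); (10,7,x); (10,7,y); (11,6,x); (12,8,y); (13,8,y); (14,8,y)
final:
nodes: 0:p, 2:q, 3:q, 4:p, 5:q, 6:p, 7:q, 8:p, 9:q, 10:q, 11:q, 12:q, 13:q, 14:q
edges: (0,2,x); (0,2,y); (0,7,y); (0,9,x); (0,10,x); (2,6,x); (3,5,y); (4,11,x); (4,11,y); (5,3,x); (5,7,y); (6,4,x); (7,8,x); (7,8,y); (8,0,x); (8,11,y); (9,0,y); (10,5,y); (10,7,x); (10,7,y); (11,6,x); (12,8,y); (13,8,y); (14,8,y)


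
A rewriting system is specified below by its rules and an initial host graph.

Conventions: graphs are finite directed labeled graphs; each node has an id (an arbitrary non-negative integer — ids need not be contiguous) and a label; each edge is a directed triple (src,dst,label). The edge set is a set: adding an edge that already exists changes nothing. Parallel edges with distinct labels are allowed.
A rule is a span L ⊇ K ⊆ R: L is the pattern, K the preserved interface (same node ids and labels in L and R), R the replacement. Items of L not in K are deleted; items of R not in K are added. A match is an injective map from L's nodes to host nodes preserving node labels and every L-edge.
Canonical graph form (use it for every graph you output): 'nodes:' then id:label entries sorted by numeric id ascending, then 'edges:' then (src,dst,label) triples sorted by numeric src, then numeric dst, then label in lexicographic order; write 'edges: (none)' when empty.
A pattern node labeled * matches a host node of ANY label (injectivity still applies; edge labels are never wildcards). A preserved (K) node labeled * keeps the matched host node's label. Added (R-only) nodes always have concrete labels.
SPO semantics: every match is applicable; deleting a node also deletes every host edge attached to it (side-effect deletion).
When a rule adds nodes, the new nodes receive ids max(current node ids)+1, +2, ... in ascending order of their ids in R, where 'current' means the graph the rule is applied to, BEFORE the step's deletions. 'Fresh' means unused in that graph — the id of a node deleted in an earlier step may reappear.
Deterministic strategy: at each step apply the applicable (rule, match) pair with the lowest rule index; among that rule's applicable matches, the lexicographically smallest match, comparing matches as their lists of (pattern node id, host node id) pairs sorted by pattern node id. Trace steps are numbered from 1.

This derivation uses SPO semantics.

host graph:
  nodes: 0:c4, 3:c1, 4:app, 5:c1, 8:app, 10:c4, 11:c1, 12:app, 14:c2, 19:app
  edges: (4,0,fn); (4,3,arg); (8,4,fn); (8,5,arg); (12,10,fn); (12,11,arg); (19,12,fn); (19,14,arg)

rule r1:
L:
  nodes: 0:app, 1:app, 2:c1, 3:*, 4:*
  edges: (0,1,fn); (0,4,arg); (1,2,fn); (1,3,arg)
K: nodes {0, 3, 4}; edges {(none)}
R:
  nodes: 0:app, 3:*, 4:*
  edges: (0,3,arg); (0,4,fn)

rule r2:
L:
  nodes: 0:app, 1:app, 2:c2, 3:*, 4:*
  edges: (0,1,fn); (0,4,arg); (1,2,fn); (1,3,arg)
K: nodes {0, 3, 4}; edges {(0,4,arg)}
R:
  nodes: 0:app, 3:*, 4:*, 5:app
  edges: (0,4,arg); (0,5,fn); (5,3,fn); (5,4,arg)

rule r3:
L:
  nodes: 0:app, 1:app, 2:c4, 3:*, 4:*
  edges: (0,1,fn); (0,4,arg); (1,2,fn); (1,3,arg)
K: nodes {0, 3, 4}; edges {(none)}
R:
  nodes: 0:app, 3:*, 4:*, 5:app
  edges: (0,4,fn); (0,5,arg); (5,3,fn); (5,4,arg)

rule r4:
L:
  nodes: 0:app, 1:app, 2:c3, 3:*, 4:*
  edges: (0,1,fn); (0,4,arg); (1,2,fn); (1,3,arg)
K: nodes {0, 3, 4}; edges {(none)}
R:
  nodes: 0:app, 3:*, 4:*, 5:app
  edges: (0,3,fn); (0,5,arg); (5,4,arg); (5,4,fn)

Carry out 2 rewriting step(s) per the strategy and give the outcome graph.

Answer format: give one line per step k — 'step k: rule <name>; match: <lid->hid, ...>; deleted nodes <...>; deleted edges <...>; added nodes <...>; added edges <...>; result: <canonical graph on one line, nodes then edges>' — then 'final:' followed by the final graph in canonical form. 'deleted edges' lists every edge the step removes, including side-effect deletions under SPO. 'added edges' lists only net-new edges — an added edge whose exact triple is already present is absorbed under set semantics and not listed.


step 1: rule r3; match: 0->8, 1->4, 2->0, 3->3, 4->5; deleted nodes 0, 4; deleted edges (4,0,fn); (4,3,arg); (8,4,fn); (8,5,arg); added nodes 20; added edges (8,5,fn); (8,20,arg); (20,3,fn); (20,5,arg); result: nodes: 3:c1, 5:c1, 8:app, 10:c4, 11:c1, 12:app, 14:c2, 19:app, 20:app edges: (8,5,fn); (8,20,arg); (12,10,fn); (12,11,arg); (19,12,fn); (19,14,arg); (20,3,fn); (20,5,arg)
step 2: rule r3; match: 0->19, 1->12, 2->10, 3->11, 4->14; deleted nodes 10, 12; deleted edges (12,10,fn); (12,11,arg); (19,12,fn); (19,14,arg); added nodes 21; added edges (19,14,fn); (19,21,arg); (21,11,fn); (21,14,arg); result: nodes: 3:c1, 5:c1, 8:app, 11:c1, 14:c2, 19:app, 20:app, 21:app edges: (8,5,fn); (8,20,arg); (19,14,fn); (19,21,arg); (20,3,fn); (20,5,arg); (21,11,fn); (21,14,arg)
final:
nodes: 3:c1, 5:c1, 8:app, 11:c1, 14:c2, 19:app, 20:app, 21:app
edges: (8,5,fn); (8,20,arg); (19,14,fn); (19,21,arg); (20,3,fn); (20,5,arg); (21,11,fn); (21,14,arg)


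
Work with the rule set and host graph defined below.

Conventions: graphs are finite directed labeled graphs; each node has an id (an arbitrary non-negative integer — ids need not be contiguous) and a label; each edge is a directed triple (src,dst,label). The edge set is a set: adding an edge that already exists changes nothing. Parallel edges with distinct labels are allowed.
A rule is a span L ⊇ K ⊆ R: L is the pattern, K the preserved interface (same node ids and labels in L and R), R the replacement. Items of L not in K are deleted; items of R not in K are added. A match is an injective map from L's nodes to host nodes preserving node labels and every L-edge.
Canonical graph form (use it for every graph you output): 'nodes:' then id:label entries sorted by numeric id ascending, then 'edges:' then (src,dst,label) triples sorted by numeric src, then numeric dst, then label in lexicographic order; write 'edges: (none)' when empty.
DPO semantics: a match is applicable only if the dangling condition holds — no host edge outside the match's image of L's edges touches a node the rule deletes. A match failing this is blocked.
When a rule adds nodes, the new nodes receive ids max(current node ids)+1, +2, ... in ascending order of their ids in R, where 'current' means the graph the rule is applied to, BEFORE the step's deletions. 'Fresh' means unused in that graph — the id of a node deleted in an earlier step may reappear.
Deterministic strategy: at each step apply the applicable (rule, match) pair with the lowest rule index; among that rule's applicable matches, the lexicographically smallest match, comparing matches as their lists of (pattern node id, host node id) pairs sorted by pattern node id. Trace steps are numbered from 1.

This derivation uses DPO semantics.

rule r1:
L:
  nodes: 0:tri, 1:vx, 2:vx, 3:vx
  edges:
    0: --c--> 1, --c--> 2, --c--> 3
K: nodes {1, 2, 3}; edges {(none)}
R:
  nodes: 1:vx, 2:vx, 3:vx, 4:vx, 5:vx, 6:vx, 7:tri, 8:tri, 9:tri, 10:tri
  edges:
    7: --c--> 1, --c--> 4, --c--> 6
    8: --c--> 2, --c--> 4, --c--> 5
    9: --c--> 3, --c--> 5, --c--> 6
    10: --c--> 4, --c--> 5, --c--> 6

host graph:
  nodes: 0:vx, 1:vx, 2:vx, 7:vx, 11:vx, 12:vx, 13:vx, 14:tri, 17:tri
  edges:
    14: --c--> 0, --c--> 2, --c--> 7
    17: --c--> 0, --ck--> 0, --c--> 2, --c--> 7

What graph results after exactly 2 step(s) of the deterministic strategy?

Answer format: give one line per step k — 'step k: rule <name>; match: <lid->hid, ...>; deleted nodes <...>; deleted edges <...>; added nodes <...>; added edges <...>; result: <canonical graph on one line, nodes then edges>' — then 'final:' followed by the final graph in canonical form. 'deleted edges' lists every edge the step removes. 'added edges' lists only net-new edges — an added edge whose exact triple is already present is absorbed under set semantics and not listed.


step 1: rule r1; match: 0->14, 1->0, 2->2, 3->7; deleted nodes 14; deleted edges (14,0,c); (14,2,c); (14,7,c); added nodes 18, 19, 20, 21, 22, 23, 24; added edges (21,0,c); (21,18,c); (21,20,c); (22,2,c); (22,18,c); (22,19,c); (23,7,c); (23,19,c); (23,20,c); (24,18,c); (24,19,c); (24,20,c); result: nodes: 0:vx, 1:vx, 2:vx, 7:vx, 11:vx, 12:vx, 13:vx, 17:tri, 18:vx, 19:vx, 20:vx, 21:tri, 22:tri, 23:tri, 24:tri edges: (17,0,c); (17,0,ck); (17,2,c); (17,7,c); (21,0,c); (21,18,c); (21,20,c); (22,2,c); (22,18,c); (22,19,c); (23,7,c); (23,19,c); (23,20,c); (24,18,c); (24,19,c); (24,20,c)
step 2: rule r1; match: 0->21, 1->0, 2->18, 3->20; deleted nodes 21; deleted edges (21,0,c); (21,18,c); (21,20,c); added nodes 25, 26, 27, 28, 29, 30, 31; added edges (28,0,c); (28,25,c); (28,27,c); (29,18,c); (29,25,c); (29,26,c); (30,20,c); (30,26,c); (30,27,c); (31,25,c); (31,26,c); (31,27,c); result: nodes: 0:vx, 1:vx, 2:vx, 7:vx, 11:vx, 12:vx, 13:vx, 17:tri, 18:vx, 19:vx, 20:vx, 22:tri, 23:tri, 24:tri, 25:vx, 26:vx, 27:vx, 28:tri, 29:tri, 30:tri, 31:tri edges: (17,0,c); (17,0,ck); (17,2,c); (17,7,c); (22,2,c); (22,18,c); (22,19,c); (23,7,c); (23,19,c); (23,20,c); (24,18,c); (24,19,c); (24,20,c); (28,0,c); (28,25,c); (28,27,c); (29,18,c); (29,25,c); (29,26,c); (30,20,c); (30,26,c); (30,27,c); (31,25,c); (31,26,c); (31,27,c)
final:
nodes: 0:vx, 1:vx, 2:vx, 7:vx, 11:vx, 12:vx, 13:vx, 17:tri, 18:vx, 19:vx, 20:vx, 22:tri, 23:tri, 24:tri, 25:vx, 26:vx, 27:vx, 28:tri, 29:tri, 30:tri, 31:tri
edges: (17,0,c); (17,0,ck); (17,2,c); (17,7,c); (22,2,c); (22,18,c); (22,19,c); (23,7,c); (23,19,c); (23,20,c); (24,18,c); (24,19,c); (24,20,c); (28,0,c); (28,25,c); (28,27,c); (29,18,c); (29,25,c); (29,26,c); (30,20,c); (30,26,c); (30,27,c); (31,25,c); (31,26,c); (31,27,c)


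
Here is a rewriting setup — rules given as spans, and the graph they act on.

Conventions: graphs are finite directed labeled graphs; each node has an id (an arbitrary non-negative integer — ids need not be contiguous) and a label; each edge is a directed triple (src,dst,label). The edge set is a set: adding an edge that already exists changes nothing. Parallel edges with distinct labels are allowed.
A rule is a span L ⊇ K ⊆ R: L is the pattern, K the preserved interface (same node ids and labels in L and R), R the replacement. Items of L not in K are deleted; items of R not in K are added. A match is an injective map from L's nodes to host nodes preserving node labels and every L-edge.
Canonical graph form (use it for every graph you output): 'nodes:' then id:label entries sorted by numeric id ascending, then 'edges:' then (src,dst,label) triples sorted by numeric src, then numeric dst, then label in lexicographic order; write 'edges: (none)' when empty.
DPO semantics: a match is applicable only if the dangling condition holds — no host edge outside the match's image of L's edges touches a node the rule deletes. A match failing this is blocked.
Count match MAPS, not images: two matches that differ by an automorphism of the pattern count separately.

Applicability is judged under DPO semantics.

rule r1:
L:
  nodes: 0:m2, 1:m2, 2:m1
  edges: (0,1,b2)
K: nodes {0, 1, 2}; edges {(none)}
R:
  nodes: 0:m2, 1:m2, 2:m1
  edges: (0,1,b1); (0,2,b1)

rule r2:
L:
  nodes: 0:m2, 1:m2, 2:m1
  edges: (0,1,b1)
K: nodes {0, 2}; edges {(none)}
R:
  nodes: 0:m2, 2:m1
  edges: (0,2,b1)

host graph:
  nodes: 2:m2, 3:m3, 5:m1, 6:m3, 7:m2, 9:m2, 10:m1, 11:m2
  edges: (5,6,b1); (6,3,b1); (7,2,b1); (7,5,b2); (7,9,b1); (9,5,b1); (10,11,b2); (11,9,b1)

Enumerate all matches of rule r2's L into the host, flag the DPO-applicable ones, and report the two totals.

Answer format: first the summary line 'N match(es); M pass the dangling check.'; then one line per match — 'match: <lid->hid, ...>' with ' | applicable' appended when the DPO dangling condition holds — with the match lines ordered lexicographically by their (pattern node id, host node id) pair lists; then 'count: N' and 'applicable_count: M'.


6 match(es); 2 pass the dangling check.
match: 0->7, 1->2, 2->5 | applicable
match: 0->7, 1->2, 2->10 | applicable
match: 0->7, 1->9, 2->5
match: 0->7, 1->9, 2->10
match: 0->11, 1->9, 2->5
match: 0->11, 1->9, 2->10
count: 6
applicable_count: 2
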